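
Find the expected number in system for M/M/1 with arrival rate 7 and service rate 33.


rho = 7/33; L = rho/(1-rho) = 0.27

0.27


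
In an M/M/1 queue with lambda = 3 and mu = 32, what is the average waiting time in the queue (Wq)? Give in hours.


rho = 3/32; Wq = rho/(mu - lambda) = 0.0032 hours

0.0032 hours


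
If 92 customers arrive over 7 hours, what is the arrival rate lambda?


lambda = total arrivals / time = 92 / 7 = 13.14 per hour

13.14 per hour


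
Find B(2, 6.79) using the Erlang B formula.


B(N,A) = (A^N/N!) / sum(A^k/k!, k=0..N) with N=2, A=6.79 = 0.7474

0.7474


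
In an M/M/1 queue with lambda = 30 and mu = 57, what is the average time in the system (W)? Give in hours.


W = 1/(mu - lambda) = 1/(57 - 30) = 0.037 hours

0.037 hours


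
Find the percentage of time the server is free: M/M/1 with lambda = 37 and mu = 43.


Idle fraction = (1 - rho) * 100 = (1 - 37/43) * 100 = 14.0%

14.0%


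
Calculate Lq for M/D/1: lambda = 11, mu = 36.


M/D/1: Lq = rho^2 / (2*(1-rho)) where rho = 11/36; Lq = 0.07

0.07


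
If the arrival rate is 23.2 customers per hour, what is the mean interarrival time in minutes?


Mean interarrival time = 60/lambda = 60/23.2 = 2.59 minutes

2.59 minutes


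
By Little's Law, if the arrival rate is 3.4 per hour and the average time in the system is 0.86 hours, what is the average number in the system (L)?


L = lambda * W = 3.4 * 0.86 = 2.92

2.92


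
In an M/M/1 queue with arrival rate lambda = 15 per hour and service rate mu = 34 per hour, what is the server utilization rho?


rho = lambda/mu = 15/34 = 0.4412

0.4412


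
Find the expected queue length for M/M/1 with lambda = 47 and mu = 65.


rho = 47/65; Lq = rho^2/(1-rho) = 1.89

1.89


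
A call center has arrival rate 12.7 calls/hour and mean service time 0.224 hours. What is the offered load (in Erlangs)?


Offered load a = lambda * E[S] = 12.7 * 0.224 = 2.84 Erlangs

2.84 Erlangs


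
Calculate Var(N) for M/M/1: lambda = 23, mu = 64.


rho = 23/64; Var(N) = rho/(1-rho)^2 = 0.88

0.88


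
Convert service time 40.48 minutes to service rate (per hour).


mu = 60 / avg_service_time = 60 / 40.48 = 1.48 per hour

1.48 per hour


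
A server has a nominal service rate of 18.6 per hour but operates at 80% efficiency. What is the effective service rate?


Effective rate = mu * efficiency = 18.6 * 0.8 = 14.88 per hour

14.88 per hour


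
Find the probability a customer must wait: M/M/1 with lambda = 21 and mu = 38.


P(wait) = rho = lambda/mu = 21/38 = 0.5526

0.5526


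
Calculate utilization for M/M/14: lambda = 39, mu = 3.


rho = lambda/(c*mu) = 39/(14*3) = 0.9286

0.9286


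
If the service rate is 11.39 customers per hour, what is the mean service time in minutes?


Mean service time = 60/mu = 60/11.39 = 5.27 minutes

5.27 minutes


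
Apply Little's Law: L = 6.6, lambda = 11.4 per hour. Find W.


W = L / lambda = 6.6 / 11.4 = 0.5789 hours

0.5789 hours


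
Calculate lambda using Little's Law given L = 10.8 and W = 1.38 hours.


lambda = L / W = 10.8 / 1.38 = 7.83 per hour

7.83 per hour


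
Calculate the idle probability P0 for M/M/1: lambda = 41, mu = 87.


P0 = 1 - rho = 1 - 41/87 = 0.5287

0.5287


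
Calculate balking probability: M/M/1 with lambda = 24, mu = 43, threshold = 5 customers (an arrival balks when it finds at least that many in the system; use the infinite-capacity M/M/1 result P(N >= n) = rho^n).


P(N >= 5) = rho^5 = (24/43)^5 = 0.0542

0.0542


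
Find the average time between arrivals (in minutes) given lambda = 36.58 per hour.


Mean interarrival time = 60/lambda = 60/36.58 = 1.64 minutes

1.64 minutes


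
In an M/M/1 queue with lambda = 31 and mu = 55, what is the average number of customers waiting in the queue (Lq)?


rho = 31/55; Lq = rho^2/(1-rho) = 0.73

0.73


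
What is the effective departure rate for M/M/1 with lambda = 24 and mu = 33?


For a stable queue (lambda < mu), throughput = lambda = 24 per hour

24 per hour


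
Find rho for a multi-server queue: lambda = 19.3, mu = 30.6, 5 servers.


rho = lambda / (c * mu) = 19.3 / (5 * 30.6) = 0.1261

0.1261


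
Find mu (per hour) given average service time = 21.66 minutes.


mu = 60 / avg_service_time = 60 / 21.66 = 2.77 per hour

2.77 per hour


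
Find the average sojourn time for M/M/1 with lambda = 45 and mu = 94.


W = 1/(mu - lambda) = 1/(94 - 45) = 0.0204 hours

0.0204 hours


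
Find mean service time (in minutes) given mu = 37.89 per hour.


Mean service time = 60/mu = 60/37.89 = 1.58 minutes

1.58 minutes


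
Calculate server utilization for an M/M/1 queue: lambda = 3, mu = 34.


rho = lambda/mu = 3/34 = 0.0882

0.0882


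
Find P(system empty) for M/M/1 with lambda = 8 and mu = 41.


P0 = 1 - rho = 1 - 8/41 = 0.8049

0.8049


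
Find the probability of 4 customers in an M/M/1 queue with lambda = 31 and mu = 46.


rho = 31/46; P(n) = (1-rho)*rho^n = (1-31/46)*(31/46)^4 = 0.0673

0.0673


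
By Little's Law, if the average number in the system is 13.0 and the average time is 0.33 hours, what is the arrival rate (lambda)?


lambda = L / W = 13.0 / 0.33 = 39.39 per hour

39.39 per hour


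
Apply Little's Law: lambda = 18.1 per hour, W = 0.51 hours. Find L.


L = lambda * W = 18.1 * 0.51 = 9.23

9.23


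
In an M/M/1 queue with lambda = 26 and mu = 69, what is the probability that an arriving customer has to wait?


P(wait) = rho = lambda/mu = 26/69 = 0.3768

0.3768


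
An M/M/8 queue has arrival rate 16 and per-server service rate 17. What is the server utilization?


rho = lambda/(c*mu) = 16/(8*17) = 0.1176

0.1176


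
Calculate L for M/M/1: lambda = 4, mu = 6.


rho = 4/6; L = rho/(1-rho) = 2.0

2.0


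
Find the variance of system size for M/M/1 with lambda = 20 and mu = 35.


rho = 20/35; Var(N) = rho/(1-rho)^2 = 3.11

3.11


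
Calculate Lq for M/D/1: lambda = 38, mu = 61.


M/D/1: Lq = rho^2 / (2*(1-rho)) where rho = 38/61; Lq = 0.51

0.51


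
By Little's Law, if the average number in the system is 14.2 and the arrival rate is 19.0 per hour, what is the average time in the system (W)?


W = L / lambda = 14.2 / 19.0 = 0.7474 hours

0.7474 hours


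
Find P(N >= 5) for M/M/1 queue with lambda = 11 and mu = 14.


P(N >= 5) = rho^5 = (11/14)^5 = 0.2994

0.2994


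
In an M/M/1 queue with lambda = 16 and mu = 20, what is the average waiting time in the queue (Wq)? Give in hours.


rho = 16/20; Wq = rho/(mu - lambda) = 0.2 hours

0.2 hours


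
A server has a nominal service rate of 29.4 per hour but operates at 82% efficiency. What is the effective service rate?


Effective rate = mu * efficiency = 29.4 * 0.82 = 24.11 per hour

24.11 per hour


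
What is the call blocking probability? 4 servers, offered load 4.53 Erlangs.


B(N,A) = (A^N/N!) / sum(A^k/k!, k=0..N) with N=4, A=4.53 = 0.3593

0.3593


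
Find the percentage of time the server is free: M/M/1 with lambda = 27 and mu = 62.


Idle fraction = (1 - rho) * 100 = (1 - 27/62) * 100 = 56.5%

56.5%


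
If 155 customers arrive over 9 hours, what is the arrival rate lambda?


lambda = total arrivals / time = 155 / 9 = 17.22 per hour

17.22 per hour


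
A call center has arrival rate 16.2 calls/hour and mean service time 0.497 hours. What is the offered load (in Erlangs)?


Offered load a = lambda * E[S] = 16.2 * 0.497 = 8.05 Erlangs

8.05 Erlangs


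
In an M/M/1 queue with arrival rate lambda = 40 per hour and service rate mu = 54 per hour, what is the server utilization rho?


rho = lambda/mu = 40/54 = 0.7407

0.7407


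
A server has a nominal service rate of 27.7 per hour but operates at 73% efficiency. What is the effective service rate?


Effective rate = mu * efficiency = 27.7 * 0.73 = 20.22 per hour

20.22 per hour


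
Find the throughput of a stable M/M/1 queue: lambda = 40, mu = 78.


For a stable queue (lambda < mu), throughput = lambda = 40 per hour

40 per hour


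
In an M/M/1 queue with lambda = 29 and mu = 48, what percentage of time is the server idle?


Idle fraction = (1 - rho) * 100 = (1 - 29/48) * 100 = 39.6%

39.6%


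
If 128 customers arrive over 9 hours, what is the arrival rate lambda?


lambda = total arrivals / time = 128 / 9 = 14.22 per hour

14.22 per hour


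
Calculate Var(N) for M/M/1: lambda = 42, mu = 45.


rho = 42/45; Var(N) = rho/(1-rho)^2 = 210.0

210.0


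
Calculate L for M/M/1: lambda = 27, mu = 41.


rho = 27/41; L = rho/(1-rho) = 1.93

1.93


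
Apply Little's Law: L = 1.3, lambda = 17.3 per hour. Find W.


W = L / lambda = 1.3 / 17.3 = 0.0751 hours

0.0751 hours


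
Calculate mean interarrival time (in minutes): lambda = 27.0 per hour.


Mean interarrival time = 60/lambda = 60/27.0 = 2.22 minutes

2.22 minutes


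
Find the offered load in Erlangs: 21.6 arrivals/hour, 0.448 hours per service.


Offered load a = lambda * E[S] = 21.6 * 0.448 = 9.68 Erlangs

9.68 Erlangs


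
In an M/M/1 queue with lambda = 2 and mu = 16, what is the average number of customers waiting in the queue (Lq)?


rho = 2/16; Lq = rho^2/(1-rho) = 0.02

0.02


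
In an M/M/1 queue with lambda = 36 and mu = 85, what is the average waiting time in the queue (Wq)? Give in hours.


rho = 36/85; Wq = rho/(mu - lambda) = 0.0086 hours

0.0086 hours


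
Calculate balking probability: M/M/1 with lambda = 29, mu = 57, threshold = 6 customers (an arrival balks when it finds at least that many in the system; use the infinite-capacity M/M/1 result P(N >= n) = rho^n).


P(N >= 6) = rho^6 = (29/57)^6 = 0.0173

0.0173


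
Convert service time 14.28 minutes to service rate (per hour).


mu = 60 / avg_service_time = 60 / 14.28 = 4.2 per hour

4.2 per hour


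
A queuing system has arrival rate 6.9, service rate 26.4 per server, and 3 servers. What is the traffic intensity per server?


rho = lambda / (c * mu) = 6.9 / (3 * 26.4) = 0.0871

0.0871


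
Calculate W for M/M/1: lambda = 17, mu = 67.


W = 1/(mu - lambda) = 1/(67 - 17) = 0.02 hours

0.02 hours


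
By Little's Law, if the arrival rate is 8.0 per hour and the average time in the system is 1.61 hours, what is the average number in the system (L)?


L = lambda * W = 8.0 * 1.61 = 12.88

12.88


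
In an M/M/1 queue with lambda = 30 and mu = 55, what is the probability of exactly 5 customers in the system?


rho = 30/55; P(n) = (1-rho)*rho^n = (1-30/55)*(30/55)^5 = 0.0219

0.0219


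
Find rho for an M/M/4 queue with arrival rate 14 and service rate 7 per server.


rho = lambda/(c*mu) = 14/(4*7) = 0.5

0.5


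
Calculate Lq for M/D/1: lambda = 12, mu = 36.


M/D/1: Lq = rho^2 / (2*(1-rho)) where rho = 12/36; Lq = 0.08

0.08


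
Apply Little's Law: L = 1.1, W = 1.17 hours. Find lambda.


lambda = L / W = 1.1 / 1.17 = 0.94 per hour

0.94 per hour


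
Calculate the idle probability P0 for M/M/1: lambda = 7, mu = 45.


P0 = 1 - rho = 1 - 7/45 = 0.8444

0.8444


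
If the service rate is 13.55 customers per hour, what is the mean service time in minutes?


Mean service time = 60/mu = 60/13.55 = 4.43 minutes

4.43 minutes


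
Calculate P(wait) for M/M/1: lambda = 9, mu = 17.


P(wait) = rho = lambda/mu = 9/17 = 0.5294

0.5294


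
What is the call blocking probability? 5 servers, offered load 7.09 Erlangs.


B(N,A) = (A^N/N!) / sum(A^k/k!, k=0..N) with N=5, A=7.09 = 0.43

0.43


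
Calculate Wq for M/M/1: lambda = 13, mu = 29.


rho = 13/29; Wq = rho/(mu - lambda) = 0.028 hours

0.028 hours


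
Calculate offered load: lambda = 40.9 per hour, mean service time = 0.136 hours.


Offered load a = lambda * E[S] = 40.9 * 0.136 = 5.56 Erlangs

5.56 Erlangs


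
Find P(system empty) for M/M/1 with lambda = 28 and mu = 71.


P0 = 1 - rho = 1 - 28/71 = 0.6056

0.6056


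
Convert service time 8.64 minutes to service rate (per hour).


mu = 60 / avg_service_time = 60 / 8.64 = 6.94 per hour

6.94 per hour


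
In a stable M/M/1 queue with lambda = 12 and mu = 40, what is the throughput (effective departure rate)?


For a stable queue (lambda < mu), throughput = lambda = 12 per hour

12 per hour


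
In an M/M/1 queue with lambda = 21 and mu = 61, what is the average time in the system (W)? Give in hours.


W = 1/(mu - lambda) = 1/(61 - 21) = 0.025 hours

0.025 hours


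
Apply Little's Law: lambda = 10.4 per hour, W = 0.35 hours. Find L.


L = lambda * W = 10.4 * 0.35 = 3.64

3.64


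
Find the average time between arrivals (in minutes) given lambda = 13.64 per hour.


Mean interarrival time = 60/lambda = 60/13.64 = 4.4 minutes

4.4 minutes


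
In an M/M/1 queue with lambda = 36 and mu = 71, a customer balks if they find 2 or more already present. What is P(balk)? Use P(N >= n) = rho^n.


P(N >= 2) = rho^2 = (36/71)^2 = 0.2571

0.2571


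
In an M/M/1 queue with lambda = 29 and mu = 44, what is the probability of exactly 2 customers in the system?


rho = 29/44; P(n) = (1-rho)*rho^n = (1-29/44)*(29/44)^2 = 0.1481

0.1481


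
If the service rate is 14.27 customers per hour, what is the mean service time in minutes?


Mean service time = 60/mu = 60/14.27 = 4.2 minutes

4.2 minutes


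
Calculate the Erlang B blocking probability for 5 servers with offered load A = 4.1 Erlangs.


B(N,A) = (A^N/N!) / sum(A^k/k!, k=0..N) with N=5, A=4.1 = 0.208

0.208


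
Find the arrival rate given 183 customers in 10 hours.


lambda = total arrivals / time = 183 / 10 = 18.3 per hour

18.3 per hour


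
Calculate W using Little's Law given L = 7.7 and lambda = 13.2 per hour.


W = L / lambda = 7.7 / 13.2 = 0.5833 hours

0.5833 hours


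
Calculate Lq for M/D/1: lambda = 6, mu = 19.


M/D/1: Lq = rho^2 / (2*(1-rho)) where rho = 6/19; Lq = 0.07

0.07


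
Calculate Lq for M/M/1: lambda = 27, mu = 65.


rho = 27/65; Lq = rho^2/(1-rho) = 0.3

0.3


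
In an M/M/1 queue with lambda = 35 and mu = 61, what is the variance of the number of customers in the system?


rho = 35/61; Var(N) = rho/(1-rho)^2 = 3.16

3.16


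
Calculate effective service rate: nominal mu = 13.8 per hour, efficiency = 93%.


Effective rate = mu * efficiency = 13.8 * 0.93 = 12.83 per hour

12.83 per hour


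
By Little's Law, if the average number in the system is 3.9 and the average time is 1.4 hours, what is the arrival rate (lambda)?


lambda = L / W = 3.9 / 1.4 = 2.79 per hour

2.79 per hour


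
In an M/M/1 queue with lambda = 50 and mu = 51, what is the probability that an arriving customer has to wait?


P(wait) = rho = lambda/mu = 50/51 = 0.9804

0.9804


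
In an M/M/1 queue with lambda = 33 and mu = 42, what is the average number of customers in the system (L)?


rho = 33/42; L = rho/(1-rho) = 3.67

3.67


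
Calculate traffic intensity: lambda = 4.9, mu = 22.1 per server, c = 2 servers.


rho = lambda / (c * mu) = 4.9 / (2 * 22.1) = 0.1109

0.1109


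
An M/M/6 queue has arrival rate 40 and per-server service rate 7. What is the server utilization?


rho = lambda/(c*mu) = 40/(6*7) = 0.9524

0.9524


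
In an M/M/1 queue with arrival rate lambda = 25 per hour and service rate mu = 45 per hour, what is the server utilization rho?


rho = lambda/mu = 25/45 = 0.5556

0.5556


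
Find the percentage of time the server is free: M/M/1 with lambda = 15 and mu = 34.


Idle fraction = (1 - rho) * 100 = (1 - 15/34) * 100 = 55.9%

55.9%


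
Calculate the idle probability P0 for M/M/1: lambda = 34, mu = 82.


P0 = 1 - rho = 1 - 34/82 = 0.5854

0.5854


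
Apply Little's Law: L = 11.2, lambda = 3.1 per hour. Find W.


W = L / lambda = 11.2 / 3.1 = 3.6129 hours

3.6129 hours


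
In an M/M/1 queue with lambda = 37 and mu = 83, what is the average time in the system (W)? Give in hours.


W = 1/(mu - lambda) = 1/(83 - 37) = 0.0217 hours

0.0217 hours


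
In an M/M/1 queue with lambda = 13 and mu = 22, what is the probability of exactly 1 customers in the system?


rho = 13/22; P(n) = (1-rho)*rho^n = (1-13/22)*(13/22)^1 = 0.2417

0.2417


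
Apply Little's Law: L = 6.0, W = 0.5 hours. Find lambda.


lambda = L / W = 6.0 / 0.5 = 12.0 per hour

12.0 per hour


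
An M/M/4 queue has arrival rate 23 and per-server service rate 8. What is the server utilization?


rho = lambda/(c*mu) = 23/(4*8) = 0.7188

0.7188


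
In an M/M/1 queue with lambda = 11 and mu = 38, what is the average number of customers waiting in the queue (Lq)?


rho = 11/38; Lq = rho^2/(1-rho) = 0.12

0.12


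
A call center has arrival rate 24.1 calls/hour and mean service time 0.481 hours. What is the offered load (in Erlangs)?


Offered load a = lambda * E[S] = 24.1 * 0.481 = 11.59 Erlangs

11.59 Erlangs


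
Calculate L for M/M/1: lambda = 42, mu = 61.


rho = 42/61; L = rho/(1-rho) = 2.21

2.21


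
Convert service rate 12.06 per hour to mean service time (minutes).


Mean service time = 60/mu = 60/12.06 = 4.98 minutes

4.98 minutes


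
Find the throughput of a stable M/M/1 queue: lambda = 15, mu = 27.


For a stable queue (lambda < mu), throughput = lambda = 15 per hour

15 per hour


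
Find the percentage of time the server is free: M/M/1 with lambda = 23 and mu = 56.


Idle fraction = (1 - rho) * 100 = (1 - 23/56) * 100 = 58.9%

58.9%


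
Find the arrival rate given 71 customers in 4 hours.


lambda = total arrivals / time = 71 / 4 = 17.75 per hour

17.75 per hour


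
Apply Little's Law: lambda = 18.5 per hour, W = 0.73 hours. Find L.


L = lambda * W = 18.5 * 0.73 = 13.51

13.51


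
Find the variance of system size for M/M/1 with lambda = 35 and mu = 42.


rho = 35/42; Var(N) = rho/(1-rho)^2 = 30.0

30.0


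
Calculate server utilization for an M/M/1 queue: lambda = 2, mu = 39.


rho = lambda/mu = 2/39 = 0.0513

0.0513


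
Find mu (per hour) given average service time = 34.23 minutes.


mu = 60 / avg_service_time = 60 / 34.23 = 1.75 per hour

1.75 per hour


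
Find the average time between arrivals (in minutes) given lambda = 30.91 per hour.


Mean interarrival time = 60/lambda = 60/30.91 = 1.94 minutes

1.94 minutes


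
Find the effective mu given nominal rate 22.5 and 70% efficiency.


Effective rate = mu * efficiency = 22.5 * 0.7 = 15.75 per hour

15.75 per hour


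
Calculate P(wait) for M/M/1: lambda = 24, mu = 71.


P(wait) = rho = lambda/mu = 24/71 = 0.338

0.338


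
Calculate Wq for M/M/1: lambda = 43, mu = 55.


rho = 43/55; Wq = rho/(mu - lambda) = 0.0652 hours

0.0652 hours


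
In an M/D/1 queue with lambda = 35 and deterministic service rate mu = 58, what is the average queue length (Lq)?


M/D/1: Lq = rho^2 / (2*(1-rho)) where rho = 35/58; Lq = 0.46

0.46


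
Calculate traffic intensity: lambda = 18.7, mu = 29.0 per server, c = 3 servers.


rho = lambda / (c * mu) = 18.7 / (3 * 29.0) = 0.2149

0.2149


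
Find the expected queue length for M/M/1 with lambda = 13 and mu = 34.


rho = 13/34; Lq = rho^2/(1-rho) = 0.24

0.24


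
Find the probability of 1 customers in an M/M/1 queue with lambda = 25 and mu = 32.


rho = 25/32; P(n) = (1-rho)*rho^n = (1-25/32)*(25/32)^1 = 0.1709

0.1709


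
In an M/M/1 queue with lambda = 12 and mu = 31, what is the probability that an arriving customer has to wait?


P(wait) = rho = lambda/mu = 12/31 = 0.3871

0.3871


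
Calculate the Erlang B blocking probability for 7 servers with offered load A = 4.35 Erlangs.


B(N,A) = (A^N/N!) / sum(A^k/k!, k=0..N) with N=7, A=4.35 = 0.0816

0.0816


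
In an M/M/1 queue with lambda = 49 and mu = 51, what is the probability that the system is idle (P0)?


P0 = 1 - rho = 1 - 49/51 = 0.0392

0.0392


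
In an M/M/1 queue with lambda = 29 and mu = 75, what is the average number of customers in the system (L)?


rho = 29/75; L = rho/(1-rho) = 0.63

0.63


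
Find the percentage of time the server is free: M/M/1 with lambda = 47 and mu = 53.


Idle fraction = (1 - rho) * 100 = (1 - 47/53) * 100 = 11.3%

11.3%


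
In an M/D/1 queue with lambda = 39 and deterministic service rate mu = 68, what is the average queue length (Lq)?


M/D/1: Lq = rho^2 / (2*(1-rho)) where rho = 39/68; Lq = 0.39

0.39


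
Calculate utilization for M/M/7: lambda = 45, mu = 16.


rho = lambda/(c*mu) = 45/(7*16) = 0.4018

0.4018


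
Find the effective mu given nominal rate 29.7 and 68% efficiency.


Effective rate = mu * efficiency = 29.7 * 0.68 = 20.2 per hour

20.2 per hour


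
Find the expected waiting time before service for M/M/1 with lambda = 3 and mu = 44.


rho = 3/44; Wq = rho/(mu - lambda) = 0.0017 hours

0.0017 hours


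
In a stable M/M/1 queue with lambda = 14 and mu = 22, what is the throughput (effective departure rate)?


For a stable queue (lambda < mu), throughput = lambda = 14 per hour

14 per hour


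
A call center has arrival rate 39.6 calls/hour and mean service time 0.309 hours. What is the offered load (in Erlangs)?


Offered load a = lambda * E[S] = 39.6 * 0.309 = 12.24 Erlangs

12.24 Erlangs


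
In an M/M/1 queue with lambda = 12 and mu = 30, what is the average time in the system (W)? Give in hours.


W = 1/(mu - lambda) = 1/(30 - 12) = 0.0556 hours

0.0556 hours


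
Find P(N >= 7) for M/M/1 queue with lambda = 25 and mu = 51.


P(N >= 7) = rho^7 = (25/51)^7 = 0.0068

0.0068


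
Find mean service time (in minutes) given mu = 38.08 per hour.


Mean service time = 60/mu = 60/38.08 = 1.58 minutes

1.58 minutes


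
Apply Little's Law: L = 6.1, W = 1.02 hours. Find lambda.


lambda = L / W = 6.1 / 1.02 = 5.98 per hour

5.98 per hour


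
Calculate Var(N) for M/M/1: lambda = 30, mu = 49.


rho = 30/49; Var(N) = rho/(1-rho)^2 = 4.07

4.07


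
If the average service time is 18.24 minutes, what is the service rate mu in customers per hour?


mu = 60 / avg_service_time = 60 / 18.24 = 3.29 per hour

3.29 per hour


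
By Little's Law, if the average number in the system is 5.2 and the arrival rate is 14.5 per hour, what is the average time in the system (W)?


W = L / lambda = 5.2 / 14.5 = 0.3586 hours

0.3586 hours


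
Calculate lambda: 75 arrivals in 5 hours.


lambda = total arrivals / time = 75 / 5 = 15.0 per hour

15.0 per hour


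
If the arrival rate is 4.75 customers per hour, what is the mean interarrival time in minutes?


Mean interarrival time = 60/lambda = 60/4.75 = 12.63 minutes

12.63 minutes


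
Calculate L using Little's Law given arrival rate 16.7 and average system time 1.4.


L = lambda * W = 16.7 * 1.4 = 23.38

23.38


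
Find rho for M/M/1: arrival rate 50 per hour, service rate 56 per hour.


rho = lambda/mu = 50/56 = 0.8929

0.8929


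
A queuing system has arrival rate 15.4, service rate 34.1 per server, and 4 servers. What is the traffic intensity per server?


rho = lambda / (c * mu) = 15.4 / (4 * 34.1) = 0.1129

0.1129


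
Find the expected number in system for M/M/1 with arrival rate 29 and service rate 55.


rho = 29/55; L = rho/(1-rho) = 1.12

1.12


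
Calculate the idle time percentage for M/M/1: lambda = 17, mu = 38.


Idle fraction = (1 - rho) * 100 = (1 - 17/38) * 100 = 55.3%

55.3%


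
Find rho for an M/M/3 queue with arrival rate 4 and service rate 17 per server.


rho = lambda/(c*mu) = 4/(3*17) = 0.0784

0.0784


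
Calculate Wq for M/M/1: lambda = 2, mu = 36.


rho = 2/36; Wq = rho/(mu - lambda) = 0.0016 hours

0.0016 hours


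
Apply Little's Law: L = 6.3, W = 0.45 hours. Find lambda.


lambda = L / W = 6.3 / 0.45 = 14.0 per hour

14.0 per hour


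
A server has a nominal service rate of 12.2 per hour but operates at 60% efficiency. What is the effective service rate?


Effective rate = mu * efficiency = 12.2 * 0.6 = 7.32 per hour

7.32 per hour


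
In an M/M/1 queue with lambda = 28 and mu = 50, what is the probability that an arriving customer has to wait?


P(wait) = rho = lambda/mu = 28/50 = 0.56

0.56


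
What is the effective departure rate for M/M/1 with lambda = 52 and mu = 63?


For a stable queue (lambda < mu), throughput = lambda = 52 per hour

52 per hour


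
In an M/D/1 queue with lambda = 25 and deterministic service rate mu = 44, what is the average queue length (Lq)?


M/D/1: Lq = rho^2 / (2*(1-rho)) where rho = 25/44; Lq = 0.37

0.37


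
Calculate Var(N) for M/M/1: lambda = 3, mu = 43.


rho = 3/43; Var(N) = rho/(1-rho)^2 = 0.08

0.08


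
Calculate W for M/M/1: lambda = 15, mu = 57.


W = 1/(mu - lambda) = 1/(57 - 15) = 0.0238 hours

0.0238 hours


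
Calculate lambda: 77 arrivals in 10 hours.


lambda = total arrivals / time = 77 / 10 = 7.7 per hour

7.7 per hour


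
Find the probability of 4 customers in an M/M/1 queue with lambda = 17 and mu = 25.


rho = 17/25; P(n) = (1-rho)*rho^n = (1-17/25)*(17/25)^4 = 0.0684

0.0684


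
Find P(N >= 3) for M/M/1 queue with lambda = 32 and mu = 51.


P(N >= 3) = rho^3 = (32/51)^3 = 0.247

0.247


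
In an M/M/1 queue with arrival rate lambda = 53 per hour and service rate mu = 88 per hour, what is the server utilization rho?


rho = lambda/mu = 53/88 = 0.6023

0.6023


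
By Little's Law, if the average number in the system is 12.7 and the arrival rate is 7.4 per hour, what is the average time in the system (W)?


W = L / lambda = 12.7 / 7.4 = 1.7162 hours

1.7162 hours


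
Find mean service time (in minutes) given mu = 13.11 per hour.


Mean service time = 60/mu = 60/13.11 = 4.58 minutes

4.58 minutes


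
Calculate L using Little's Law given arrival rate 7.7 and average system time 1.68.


L = lambda * W = 7.7 * 1.68 = 12.94

12.94


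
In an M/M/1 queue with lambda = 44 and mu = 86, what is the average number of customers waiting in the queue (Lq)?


rho = 44/86; Lq = rho^2/(1-rho) = 0.54

0.54


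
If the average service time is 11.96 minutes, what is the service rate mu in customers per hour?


mu = 60 / avg_service_time = 60 / 11.96 = 5.02 per hour

5.02 per hour


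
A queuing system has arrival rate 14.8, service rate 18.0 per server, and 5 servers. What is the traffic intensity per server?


rho = lambda / (c * mu) = 14.8 / (5 * 18.0) = 0.1644

0.1644


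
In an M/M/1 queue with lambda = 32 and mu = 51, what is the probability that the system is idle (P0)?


P0 = 1 - rho = 1 - 32/51 = 0.3725

0.3725


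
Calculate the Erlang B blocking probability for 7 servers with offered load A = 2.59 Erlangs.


B(N,A) = (A^N/N!) / sum(A^k/k!, k=0..N) with N=7, A=2.59 = 0.0117

0.0117


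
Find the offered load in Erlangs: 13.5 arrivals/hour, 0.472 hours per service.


Offered load a = lambda * E[S] = 13.5 * 0.472 = 6.37 Erlangs

6.37 Erlangs


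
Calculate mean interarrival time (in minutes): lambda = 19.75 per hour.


Mean interarrival time = 60/lambda = 60/19.75 = 3.04 minutes

3.04 minutes


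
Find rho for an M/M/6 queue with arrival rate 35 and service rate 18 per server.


rho = lambda/(c*mu) = 35/(6*18) = 0.3241

0.3241


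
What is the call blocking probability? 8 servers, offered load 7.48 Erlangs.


B(N,A) = (A^N/N!) / sum(A^k/k!, k=0..N) with N=8, A=7.48 = 0.2063

0.2063


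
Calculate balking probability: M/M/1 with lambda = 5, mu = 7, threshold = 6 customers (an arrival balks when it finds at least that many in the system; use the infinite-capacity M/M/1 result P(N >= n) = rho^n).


P(N >= 6) = rho^6 = (5/7)^6 = 0.1328

0.1328


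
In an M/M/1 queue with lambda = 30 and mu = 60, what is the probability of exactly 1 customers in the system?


rho = 30/60; P(n) = (1-rho)*rho^n = (1-30/60)*(30/60)^1 = 0.25

0.25


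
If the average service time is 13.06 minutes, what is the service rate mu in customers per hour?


mu = 60 / avg_service_time = 60 / 13.06 = 4.59 per hour

4.59 per hour


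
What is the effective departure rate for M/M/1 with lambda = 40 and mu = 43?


For a stable queue (lambda < mu), throughput = lambda = 40 per hour

40 per hour


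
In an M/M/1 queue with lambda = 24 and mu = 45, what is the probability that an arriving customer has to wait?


P(wait) = rho = lambda/mu = 24/45 = 0.5333

0.5333


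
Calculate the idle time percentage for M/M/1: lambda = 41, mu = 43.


Idle fraction = (1 - rho) * 100 = (1 - 41/43) * 100 = 4.7%

4.7%


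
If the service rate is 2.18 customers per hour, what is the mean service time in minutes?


Mean service time = 60/mu = 60/2.18 = 27.52 minutes

27.52 minutes


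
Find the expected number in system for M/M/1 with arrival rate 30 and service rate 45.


rho = 30/45; L = rho/(1-rho) = 2.0

2.0


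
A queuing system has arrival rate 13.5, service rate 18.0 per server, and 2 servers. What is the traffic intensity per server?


rho = lambda / (c * mu) = 13.5 / (2 * 18.0) = 0.375

0.375


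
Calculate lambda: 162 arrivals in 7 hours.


lambda = total arrivals / time = 162 / 7 = 23.14 per hour

23.14 per hour


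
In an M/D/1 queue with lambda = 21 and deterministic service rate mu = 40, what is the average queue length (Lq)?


M/D/1: Lq = rho^2 / (2*(1-rho)) where rho = 21/40; Lq = 0.29

0.29


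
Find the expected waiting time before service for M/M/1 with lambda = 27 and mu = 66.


rho = 27/66; Wq = rho/(mu - lambda) = 0.0105 hours

0.0105 hours


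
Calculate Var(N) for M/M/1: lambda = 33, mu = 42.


rho = 33/42; Var(N) = rho/(1-rho)^2 = 17.11

17.11


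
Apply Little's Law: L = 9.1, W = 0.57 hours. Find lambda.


lambda = L / W = 9.1 / 0.57 = 15.96 per hour

15.96 per hour


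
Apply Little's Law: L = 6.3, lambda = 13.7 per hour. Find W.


W = L / lambda = 6.3 / 13.7 = 0.4599 hours

0.4599 hours


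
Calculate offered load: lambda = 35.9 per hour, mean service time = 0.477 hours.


Offered load a = lambda * E[S] = 35.9 * 0.477 = 17.12 Erlangs

17.12 Erlangs


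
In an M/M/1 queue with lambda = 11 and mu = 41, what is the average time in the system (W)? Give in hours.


W = 1/(mu - lambda) = 1/(41 - 11) = 0.0333 hours

0.0333 hours


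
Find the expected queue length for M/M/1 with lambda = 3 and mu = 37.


rho = 3/37; Lq = rho^2/(1-rho) = 0.01

0.01


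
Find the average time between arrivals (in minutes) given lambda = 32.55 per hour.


Mean interarrival time = 60/lambda = 60/32.55 = 1.84 minutes

1.84 minutes


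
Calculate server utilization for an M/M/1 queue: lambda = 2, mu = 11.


rho = lambda/mu = 2/11 = 0.1818

0.1818


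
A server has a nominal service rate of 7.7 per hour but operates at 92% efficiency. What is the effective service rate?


Effective rate = mu * efficiency = 7.7 * 0.92 = 7.08 per hour

7.08 per hour


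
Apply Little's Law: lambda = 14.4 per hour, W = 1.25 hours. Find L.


L = lambda * W = 14.4 * 1.25 = 18.0

18.0


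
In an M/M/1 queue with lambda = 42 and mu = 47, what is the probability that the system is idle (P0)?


P0 = 1 - rho = 1 - 42/47 = 0.1064

0.1064


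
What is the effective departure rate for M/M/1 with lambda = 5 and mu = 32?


For a stable queue (lambda < mu), throughput = lambda = 5 per hour

5 per hour


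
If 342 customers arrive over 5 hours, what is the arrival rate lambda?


lambda = total arrivals / time = 342 / 5 = 68.4 per hour

68.4 per hour


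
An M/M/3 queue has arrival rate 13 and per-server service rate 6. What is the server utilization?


rho = lambda/(c*mu) = 13/(3*6) = 0.7222

0.7222


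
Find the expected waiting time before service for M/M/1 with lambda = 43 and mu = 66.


rho = 43/66; Wq = rho/(mu - lambda) = 0.0283 hours

0.0283 hours


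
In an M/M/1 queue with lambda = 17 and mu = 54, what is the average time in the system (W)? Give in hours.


W = 1/(mu - lambda) = 1/(54 - 17) = 0.027 hours

0.027 hours


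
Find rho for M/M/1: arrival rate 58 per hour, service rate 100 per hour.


rho = lambda/mu = 58/100 = 0.58

0.58


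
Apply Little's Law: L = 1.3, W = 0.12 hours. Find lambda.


lambda = L / W = 1.3 / 0.12 = 10.83 per hour

10.83 per hour


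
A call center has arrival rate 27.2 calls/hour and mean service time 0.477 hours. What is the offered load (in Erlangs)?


Offered load a = lambda * E[S] = 27.2 * 0.477 = 12.97 Erlangs

12.97 Erlangs


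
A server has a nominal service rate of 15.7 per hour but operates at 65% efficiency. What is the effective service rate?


Effective rate = mu * efficiency = 15.7 * 0.65 = 10.21 per hour

10.21 per hour


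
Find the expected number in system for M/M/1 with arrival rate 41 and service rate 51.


rho = 41/51; L = rho/(1-rho) = 4.1

4.1


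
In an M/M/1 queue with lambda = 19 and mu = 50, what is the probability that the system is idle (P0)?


P0 = 1 - rho = 1 - 19/50 = 0.62

0.62


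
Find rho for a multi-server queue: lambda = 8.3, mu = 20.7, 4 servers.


rho = lambda / (c * mu) = 8.3 / (4 * 20.7) = 0.1002

0.1002


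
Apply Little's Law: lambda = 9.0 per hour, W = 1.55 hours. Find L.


L = lambda * W = 9.0 * 1.55 = 13.95

13.95


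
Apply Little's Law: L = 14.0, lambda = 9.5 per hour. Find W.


W = L / lambda = 14.0 / 9.5 = 1.4737 hours

1.4737 hours


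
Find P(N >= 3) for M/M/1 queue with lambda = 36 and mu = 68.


P(N >= 3) = rho^3 = (36/68)^3 = 0.1484

0.1484


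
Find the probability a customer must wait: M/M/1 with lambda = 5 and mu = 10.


P(wait) = rho = lambda/mu = 5/10 = 0.5

0.5


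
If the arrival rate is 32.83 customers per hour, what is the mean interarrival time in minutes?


Mean interarrival time = 60/lambda = 60/32.83 = 1.83 minutes

1.83 minutes


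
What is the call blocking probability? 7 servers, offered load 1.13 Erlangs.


B(N,A) = (A^N/N!) / sum(A^k/k!, k=0..N) with N=7, A=1.13 = 0.0002

0.0002


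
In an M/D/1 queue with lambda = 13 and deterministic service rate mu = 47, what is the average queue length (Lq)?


M/D/1: Lq = rho^2 / (2*(1-rho)) where rho = 13/47; Lq = 0.05

0.05


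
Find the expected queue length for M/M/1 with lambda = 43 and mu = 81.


rho = 43/81; Lq = rho^2/(1-rho) = 0.6

0.6


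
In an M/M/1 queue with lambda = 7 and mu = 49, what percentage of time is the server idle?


Idle fraction = (1 - rho) * 100 = (1 - 7/49) * 100 = 85.7%

85.7%


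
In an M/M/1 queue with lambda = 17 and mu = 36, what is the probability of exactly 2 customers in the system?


rho = 17/36; P(n) = (1-rho)*rho^n = (1-17/36)*(17/36)^2 = 0.1177

0.1177


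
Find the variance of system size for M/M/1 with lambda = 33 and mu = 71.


rho = 33/71; Var(N) = rho/(1-rho)^2 = 1.62

1.62


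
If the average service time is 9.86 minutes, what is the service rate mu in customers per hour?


mu = 60 / avg_service_time = 60 / 9.86 = 6.09 per hour

6.09 per hour


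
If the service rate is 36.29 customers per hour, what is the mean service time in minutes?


Mean service time = 60/mu = 60/36.29 = 1.65 minutes

1.65 minutes


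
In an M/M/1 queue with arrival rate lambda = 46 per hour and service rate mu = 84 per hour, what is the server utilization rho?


rho = lambda/mu = 46/84 = 0.5476

0.5476


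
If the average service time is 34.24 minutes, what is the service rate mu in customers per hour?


mu = 60 / avg_service_time = 60 / 34.24 = 1.75 per hour

1.75 per hour


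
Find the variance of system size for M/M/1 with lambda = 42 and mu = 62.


rho = 42/62; Var(N) = rho/(1-rho)^2 = 6.51

6.51


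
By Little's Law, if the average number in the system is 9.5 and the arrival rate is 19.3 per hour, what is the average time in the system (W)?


W = L / lambda = 9.5 / 19.3 = 0.4922 hours

0.4922 hours


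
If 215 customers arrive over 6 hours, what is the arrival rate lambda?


lambda = total arrivals / time = 215 / 6 = 35.83 per hour

35.83 per hour


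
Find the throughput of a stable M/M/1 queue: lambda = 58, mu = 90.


For a stable queue (lambda < mu), throughput = lambda = 58 per hour

58 per hour


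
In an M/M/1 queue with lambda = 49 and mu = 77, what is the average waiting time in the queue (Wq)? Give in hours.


rho = 49/77; Wq = rho/(mu - lambda) = 0.0227 hours

0.0227 hours


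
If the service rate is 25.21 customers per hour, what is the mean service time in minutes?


Mean service time = 60/mu = 60/25.21 = 2.38 minutes

2.38 minutes


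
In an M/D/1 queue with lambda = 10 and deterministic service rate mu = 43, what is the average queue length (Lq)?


M/D/1: Lq = rho^2 / (2*(1-rho)) where rho = 10/43; Lq = 0.04

0.04


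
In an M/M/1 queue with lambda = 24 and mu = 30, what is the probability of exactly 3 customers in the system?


rho = 24/30; P(n) = (1-rho)*rho^n = (1-24/30)*(24/30)^3 = 0.1024

0.1024


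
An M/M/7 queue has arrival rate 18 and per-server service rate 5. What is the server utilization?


rho = lambda/(c*mu) = 18/(7*5) = 0.5143

0.5143


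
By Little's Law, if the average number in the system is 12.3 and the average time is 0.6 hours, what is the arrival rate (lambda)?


lambda = L / W = 12.3 / 0.6 = 20.5 per hour

20.5 per hour


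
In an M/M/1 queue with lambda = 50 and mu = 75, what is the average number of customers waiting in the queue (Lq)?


rho = 50/75; Lq = rho^2/(1-rho) = 1.33

1.33


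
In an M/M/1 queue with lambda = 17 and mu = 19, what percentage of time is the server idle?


Idle fraction = (1 - rho) * 100 = (1 - 17/19) * 100 = 10.5%

10.5%


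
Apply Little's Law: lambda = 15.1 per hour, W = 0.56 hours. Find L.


L = lambda * W = 15.1 * 0.56 = 8.46

8.46


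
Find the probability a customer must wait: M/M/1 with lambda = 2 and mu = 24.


P(wait) = rho = lambda/mu = 2/24 = 0.0833

0.0833


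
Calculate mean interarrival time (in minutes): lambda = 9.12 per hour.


Mean interarrival time = 60/lambda = 60/9.12 = 6.58 minutes

6.58 minutes


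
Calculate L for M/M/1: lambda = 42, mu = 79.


rho = 42/79; L = rho/(1-rho) = 1.14

1.14


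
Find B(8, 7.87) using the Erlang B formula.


B(N,A) = (A^N/N!) / sum(A^k/k!, k=0..N) with N=8, A=7.87 = 0.2283

0.2283


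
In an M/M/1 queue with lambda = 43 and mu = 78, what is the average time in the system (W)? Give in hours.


W = 1/(mu - lambda) = 1/(78 - 43) = 0.0286 hours

0.0286 hours


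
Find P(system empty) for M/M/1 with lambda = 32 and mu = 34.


P0 = 1 - rho = 1 - 32/34 = 0.0588

0.0588


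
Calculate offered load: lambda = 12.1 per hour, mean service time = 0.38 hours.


Offered load a = lambda * E[S] = 12.1 * 0.38 = 4.6 Erlangs

4.6 Erlangs


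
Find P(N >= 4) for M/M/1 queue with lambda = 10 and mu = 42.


P(N >= 4) = rho^4 = (10/42)^4 = 0.0032

0.0032


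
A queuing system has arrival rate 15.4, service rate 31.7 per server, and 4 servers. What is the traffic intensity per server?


rho = lambda / (c * mu) = 15.4 / (4 * 31.7) = 0.1215

0.1215


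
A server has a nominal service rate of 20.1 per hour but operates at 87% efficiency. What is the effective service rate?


Effective rate = mu * efficiency = 20.1 * 0.87 = 17.49 per hour

17.49 per hour


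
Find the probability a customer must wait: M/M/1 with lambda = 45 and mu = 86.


P(wait) = rho = lambda/mu = 45/86 = 0.5233

0.5233
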